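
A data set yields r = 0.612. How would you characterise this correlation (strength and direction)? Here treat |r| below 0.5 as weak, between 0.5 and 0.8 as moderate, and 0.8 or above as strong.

r = 0.612 > 0 so the relationship is positive.
|r| = 0.612, which falls in the moderate range.

moderate positive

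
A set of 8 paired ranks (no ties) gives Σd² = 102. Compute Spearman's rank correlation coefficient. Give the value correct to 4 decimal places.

ρ = 1 − 6Σd² / [n(n²−1)] = 1 − 6×102 / (8×63)
  = 1 − 612/504 = 1 − 1.21429 ≈ -0.2143

-0.2143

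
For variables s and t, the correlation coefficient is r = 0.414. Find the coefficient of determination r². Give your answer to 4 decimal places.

0.1714

r² = (0.414)² = 0.1714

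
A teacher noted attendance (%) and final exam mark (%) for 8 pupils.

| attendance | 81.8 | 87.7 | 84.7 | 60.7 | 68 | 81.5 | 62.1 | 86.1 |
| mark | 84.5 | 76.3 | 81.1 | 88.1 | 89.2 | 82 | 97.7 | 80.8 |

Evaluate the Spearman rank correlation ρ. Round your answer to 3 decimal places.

-0.905

Rank attendance: 5, 8, 6, 1, 3, 4, 2, 7
Rank mark: 5, 1, 3, 6, 7, 4, 8, 2
d = rank(attendance) − rank(mark): 0, 7, 3, -5, -4, 0, -6, 5; Σd² = 160
ρ = 1 − 6Σd² / [n(n²−1)] = 1 − 6×160 / (8×63) = 1 − 960/504 ≈ -0.905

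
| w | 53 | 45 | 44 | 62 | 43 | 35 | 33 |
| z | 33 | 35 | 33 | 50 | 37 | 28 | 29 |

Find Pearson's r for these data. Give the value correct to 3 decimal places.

n = 7, Σw = 315, Σz = 245, Σw² = 14777, Σz² = 8897, Σwz = 11404
nΣwz − ΣwΣz = 79828 − 77175 = 2653
nΣw² − (Σw)² = 103439 − 99225 = 4214; nΣz² − (Σz)² = 62279 − 60025 = 2254
r = 2653 / √(4214 × 2254) = 2653 / 3081.9403 ≈ 0.861

0.861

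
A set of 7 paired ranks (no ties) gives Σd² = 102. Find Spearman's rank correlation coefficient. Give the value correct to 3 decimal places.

ρ = 1 − 6Σd² / [n(n²−1)] = 1 − 6×102 / (7×48)
  = 1 − 612/336 = 1 − 1.8214 ≈ -0.821

-0.821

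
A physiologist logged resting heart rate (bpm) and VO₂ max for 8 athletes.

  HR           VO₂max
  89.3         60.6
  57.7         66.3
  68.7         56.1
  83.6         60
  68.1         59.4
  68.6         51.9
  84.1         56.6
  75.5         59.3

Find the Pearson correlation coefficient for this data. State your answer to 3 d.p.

-0.183

n = 8, Σx = 595.6, Σy = 470.2, Σx² = 45129.06, Σy² = 27757.28, Σxy = 34949.85
nΣxy − ΣxΣy = 279598.8 − 280051.12 = -452.32
nΣx² − (Σx)² = 361032.48 − 354739.36 = 6293.12; nΣy² − (Σy)² = 222058.24 − 221088.04 = 970.2
r = -452.32 / √(6293.12 × 970.2) = -452.32 / 2470.9482 ≈ -0.183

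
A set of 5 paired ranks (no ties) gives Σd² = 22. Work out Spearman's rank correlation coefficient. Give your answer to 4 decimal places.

-0.1000

ρ = 1 − 6Σd² / [n(n²−1)] = 1 − 6×22 / (5×24)
  = 1 − 132/120 = 1 − 1.10000 ≈ -0.1000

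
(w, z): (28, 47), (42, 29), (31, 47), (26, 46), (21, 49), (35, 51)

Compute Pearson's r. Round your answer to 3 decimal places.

-0.696

n = 6, Σw = 183, Σz = 269, Σw² = 5851, Σz² = 12377, Σwz = 8001
nΣwz − ΣwΣz = 48006 − 49227 = -1221
nΣw² − (Σw)² = 35106 − 33489 = 1617; nΣz² − (Σz)² = 74262 − 72361 = 1901
r = -1221 / √(1617 × 1901) = -1221 / 1753.2590 ≈ -0.696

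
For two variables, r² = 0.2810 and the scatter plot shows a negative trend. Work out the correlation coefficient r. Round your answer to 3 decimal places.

-0.530

|r| = √0.2810 = 0.530
The association is negative, so r = −0.530.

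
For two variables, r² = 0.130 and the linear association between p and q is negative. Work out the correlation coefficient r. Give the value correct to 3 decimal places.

|r| = √0.130 = 0.361
The association is negative, so r = −0.361.

-0.361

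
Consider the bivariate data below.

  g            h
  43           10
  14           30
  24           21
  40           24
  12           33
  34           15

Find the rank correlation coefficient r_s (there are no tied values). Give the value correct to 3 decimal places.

-0.829

Rank g: 6, 2, 3, 5, 1, 4
Rank h: 1, 5, 3, 4, 6, 2
d = rank(g) − rank(h): 5, -3, 0, 1, -5, 2; Σd² = 64
ρ = 1 − 6Σd² / [n(n²−1)] = 1 − 6×64 / (6×35) = 1 − 384/210 ≈ -0.829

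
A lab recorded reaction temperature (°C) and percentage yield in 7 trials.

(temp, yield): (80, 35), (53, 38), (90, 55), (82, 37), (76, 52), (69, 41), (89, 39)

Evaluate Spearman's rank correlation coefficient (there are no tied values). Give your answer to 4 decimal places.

Rank temp: 4, 1, 7, 5, 3, 2, 6
Rank yield: 1, 3, 7, 2, 6, 5, 4
d = rank(temp) − rank(yield): 3, -2, 0, 3, -3, -3, 2; Σd² = 44
ρ = 1 − 6Σd² / [n(n²−1)] = 1 − 6×44 / (7×48) = 1 − 264/336 ≈ 0.2143

0.2143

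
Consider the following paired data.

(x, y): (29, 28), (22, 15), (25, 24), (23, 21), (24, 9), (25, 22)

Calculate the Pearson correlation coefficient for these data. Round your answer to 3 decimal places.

n = 6, Σx = 148, Σy = 119, Σx² = 3680, Σy² = 2591, Σxy = 2991
nΣxy − ΣxΣy = 17946 − 17612 = 334
nΣx² − (Σx)² = 22080 − 21904 = 176; nΣy² − (Σy)² = 15546 − 14161 = 1385
r = 334 / √(176 × 1385) = 334 / 493.7206 ≈ 0.676

0.676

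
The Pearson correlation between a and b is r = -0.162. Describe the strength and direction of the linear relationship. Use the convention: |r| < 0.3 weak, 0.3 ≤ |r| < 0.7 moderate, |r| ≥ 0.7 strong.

weak negative

r = -0.162 < 0 so the relationship is negative.
|r| = 0.162, which falls in the weak range.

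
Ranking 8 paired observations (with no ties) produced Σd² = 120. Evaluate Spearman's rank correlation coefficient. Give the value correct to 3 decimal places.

-0.429

ρ = 1 − 6Σd² / [n(n²−1)] = 1 − 6×120 / (8×63)
  = 1 − 720/504 = 1 − 1.4286 ≈ -0.429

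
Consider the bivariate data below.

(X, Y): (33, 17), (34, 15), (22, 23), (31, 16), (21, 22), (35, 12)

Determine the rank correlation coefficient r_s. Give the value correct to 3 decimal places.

-0.886

Rank X: 4, 5, 2, 3, 1, 6
Rank Y: 4, 2, 6, 3, 5, 1
d = rank(X) − rank(Y): 0, 3, -4, 0, -4, 5; Σd² = 66
ρ = 1 − 6Σd² / [n(n²−1)] = 1 − 6×66 / (6×35) = 1 − 396/210 ≈ -0.886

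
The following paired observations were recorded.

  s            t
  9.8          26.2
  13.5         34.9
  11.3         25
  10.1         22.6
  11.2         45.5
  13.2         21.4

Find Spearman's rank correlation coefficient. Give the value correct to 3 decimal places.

Rank s: 1, 6, 4, 2, 3, 5
Rank t: 4, 5, 3, 2, 6, 1
d = rank(s) − rank(t): -3, 1, 1, 0, -3, 4; Σd² = 36
ρ = 1 − 6Σd² / [n(n²−1)] = 1 − 6×36 / (6×35) = 1 − 216/210 ≈ -0.029

-0.029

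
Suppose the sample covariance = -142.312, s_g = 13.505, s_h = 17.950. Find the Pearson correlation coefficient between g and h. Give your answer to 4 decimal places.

r = Cov(g,h) / (s_g · s_h) = -142.312 / (13.505 × 17.950)
  = -142.312 / 242.4147 ≈ -0.5871

-0.5871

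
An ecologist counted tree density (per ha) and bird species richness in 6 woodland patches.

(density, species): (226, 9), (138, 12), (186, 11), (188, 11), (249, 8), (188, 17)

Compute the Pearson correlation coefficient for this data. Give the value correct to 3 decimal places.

-0.541

n = 6, Σx = 1175, Σy = 68, Σx² = 237405, Σy² = 820, Σxy = 12992
nΣxy − ΣxΣy = 77952 − 79900 = -1948
nΣx² − (Σx)² = 1424430 − 1380625 = 43805; nΣy² − (Σy)² = 4920 − 4624 = 296
r = -1948 / √(43805 × 296) = -1948 / 3600.8721 ≈ -0.541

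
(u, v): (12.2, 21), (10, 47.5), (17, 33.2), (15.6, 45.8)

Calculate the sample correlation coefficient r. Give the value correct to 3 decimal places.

-0.090

n = 4, Σu = 54.8, Σv = 147.5, Σu² = 781.2, Σv² = 5897.13, Σuv = 2010.08
nΣuv − ΣuΣv = 8040.32 − 8083 = -42.68
nΣu² − (Σu)² = 3124.8 − 3003.04 = 121.76; nΣv² − (Σv)² = 23588.52 − 21756.25 = 1832.27
r = -42.68 / √(121.76 × 1832.27) = -42.68 / 472.3317 ≈ -0.090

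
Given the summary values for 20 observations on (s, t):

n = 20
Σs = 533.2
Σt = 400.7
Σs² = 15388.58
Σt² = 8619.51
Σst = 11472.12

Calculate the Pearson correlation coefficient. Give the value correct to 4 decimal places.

0.9476

r = (nΣst − ΣsΣt) / √[(nΣs² − (Σs)²)(nΣt² − (Σt)²)]
Numerator: 20×11472.12 − 533.2×400.7 = 15789.16
Denominator: √[(307771.6 − 284302.24)(172390.2 − 160560.49)] = √[23469.36 × 11829.71] = 16662.4045
r = 15789.16 / 16662.4045 ≈ 0.9476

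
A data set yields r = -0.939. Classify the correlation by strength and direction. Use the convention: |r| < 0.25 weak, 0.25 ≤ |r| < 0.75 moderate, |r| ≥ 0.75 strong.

strong negative

r = -0.939 < 0 so the relationship is negative.
|r| = 0.939, which falls in the strong range.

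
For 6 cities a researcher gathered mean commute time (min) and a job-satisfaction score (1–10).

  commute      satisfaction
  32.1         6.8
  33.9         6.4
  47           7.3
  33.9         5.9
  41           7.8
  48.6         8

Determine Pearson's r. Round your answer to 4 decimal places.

0.8025

n = 6, Σx = 236.5, Σy = 42.2, Σx² = 9580.79, Σy² = 300.14, Σxy = 1686.95
nΣxy − ΣxΣy = 10121.7 − 9980.3 = 141.4
nΣx² − (Σx)² = 57484.74 − 55932.25 = 1552.49; nΣy² − (Σy)² = 1800.84 − 1780.84 = 20
r = 141.4 / √(1552.49 × 20) = 141.4 / 176.2095 ≈ 0.8025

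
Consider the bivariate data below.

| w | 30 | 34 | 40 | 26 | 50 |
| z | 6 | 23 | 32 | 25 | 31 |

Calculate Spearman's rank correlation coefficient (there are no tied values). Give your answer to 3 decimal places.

Rank w: 2, 3, 4, 1, 5
Rank z: 1, 2, 5, 3, 4
d = rank(w) − rank(z): 1, 1, -1, -2, 1; Σd² = 8
ρ = 1 − 6Σd² / [n(n²−1)] = 1 − 6×8 / (5×24) = 1 − 48/120 ≈ 0.600

0.600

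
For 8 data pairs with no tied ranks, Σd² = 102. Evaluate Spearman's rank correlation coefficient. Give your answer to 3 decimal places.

ρ = 1 − 6Σd² / [n(n²−1)] = 1 − 6×102 / (8×63)
  = 1 − 612/504 = 1 − 1.2143 ≈ -0.214

-0.214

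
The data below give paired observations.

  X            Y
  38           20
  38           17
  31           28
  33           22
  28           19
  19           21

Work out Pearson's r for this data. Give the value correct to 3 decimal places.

-0.202

n = 6, ΣX = 187, ΣY = 127, ΣX² = 6083, ΣY² = 2759, ΣXY = 3931
nΣXY − ΣXΣY = 23586 − 23749 = -163
nΣX² − (ΣX)² = 36498 − 34969 = 1529; nΣY² − (ΣY)² = 16554 − 16129 = 425
r = -163 / √(1529 × 425) = -163 / 806.1172 ≈ -0.202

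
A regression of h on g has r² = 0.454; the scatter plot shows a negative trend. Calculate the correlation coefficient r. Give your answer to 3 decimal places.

-0.674

|r| = √0.454 = 0.674
The association is negative, so r = −0.674.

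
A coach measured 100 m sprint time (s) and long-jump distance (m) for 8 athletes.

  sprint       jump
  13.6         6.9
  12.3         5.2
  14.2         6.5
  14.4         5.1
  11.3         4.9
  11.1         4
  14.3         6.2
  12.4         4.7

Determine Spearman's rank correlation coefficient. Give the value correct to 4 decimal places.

0.5714

Rank sprint: 5, 3, 6, 8, 2, 1, 7, 4
Rank jump: 8, 5, 7, 4, 3, 1, 6, 2
d = rank(sprint) − rank(jump): -3, -2, -1, 4, -1, 0, 1, 2; Σd² = 36
ρ = 1 − 6Σd² / [n(n²−1)] = 1 − 6×36 / (8×63) = 1 − 216/504 ≈ 0.5714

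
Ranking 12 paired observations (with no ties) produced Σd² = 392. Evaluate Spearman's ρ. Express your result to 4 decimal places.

ρ = 1 − 6Σd² / [n(n²−1)] = 1 − 6×392 / (12×143)
  = 1 − 2352/1716 = 1 − 1.37063 ≈ -0.3706

-0.3706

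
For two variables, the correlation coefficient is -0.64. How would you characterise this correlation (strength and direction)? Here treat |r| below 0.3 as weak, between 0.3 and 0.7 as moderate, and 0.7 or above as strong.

moderate negative

r = -0.64 < 0 so the relationship is negative.
|r| = 0.64, which falls in the moderate range.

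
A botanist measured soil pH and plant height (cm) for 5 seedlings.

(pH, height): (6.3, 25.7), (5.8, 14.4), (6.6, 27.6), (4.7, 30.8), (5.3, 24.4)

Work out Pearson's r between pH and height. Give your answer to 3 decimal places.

n = 5, Σx = 28.7, Σy = 122.9, Σx² = 167.07, Σy² = 3173.61, Σxy = 701.67
nΣxy − ΣxΣy = 3508.35 − 3527.23 = -18.88
nΣx² − (Σx)² = 835.35 − 823.69 = 11.66; nΣy² − (Σy)² = 15868.05 − 15104.41 = 763.64
r = -18.88 / √(11.66 × 763.64) = -18.88 / 94.3612 ≈ -0.200

-0.200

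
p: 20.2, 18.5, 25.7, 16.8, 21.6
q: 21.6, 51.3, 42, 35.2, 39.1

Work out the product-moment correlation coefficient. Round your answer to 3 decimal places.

n = 5, Σp = 102.8, Σq = 189.2, Σp² = 2159.58, Σq² = 7630.1, Σpq = 3900.69
nΣpq − ΣpΣq = 19503.45 − 19449.76 = 53.69
nΣp² − (Σp)² = 10797.9 − 10567.84 = 230.06; nΣq² − (Σq)² = 38150.5 − 35796.64 = 2353.86
r = 53.69 / √(230.06 × 2353.86) = 53.69 / 735.8866 ≈ 0.073

0.073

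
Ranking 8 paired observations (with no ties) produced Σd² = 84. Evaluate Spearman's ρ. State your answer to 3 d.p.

0.000

ρ = 1 − 6Σd² / [n(n²−1)] = 1 − 6×84 / (8×63)
  = 1 − 504/504 = 1 − 1.0000 ≈ 0.000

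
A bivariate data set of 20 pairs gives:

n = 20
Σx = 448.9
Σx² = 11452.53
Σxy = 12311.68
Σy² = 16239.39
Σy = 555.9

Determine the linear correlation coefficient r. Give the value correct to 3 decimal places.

r = (nΣxy − ΣxΣy) / √[(nΣx² − (Σx)²)(nΣy² − (Σy)²)]
Numerator: 20×12311.68 − 448.9×555.9 = -3309.91
Denominator: √[(229050.6 − 201511.21)(324787.8 − 309024.81)] = √[27539.39 × 15762.99] = 20835.1417
r = -3309.91 / 20835.1417 ≈ -0.159

-0.159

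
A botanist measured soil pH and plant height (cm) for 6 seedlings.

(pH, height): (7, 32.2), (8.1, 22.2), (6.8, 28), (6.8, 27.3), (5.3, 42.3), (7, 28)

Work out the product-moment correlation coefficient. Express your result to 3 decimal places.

-0.935

n = 6, Σx = 41, Σy = 180, Σx² = 284.18, Σy² = 5632.26, Σxy = 1201.45
nΣxy − ΣxΣy = 7208.7 − 7380 = -171.3
nΣx² − (Σx)² = 1705.08 − 1681 = 24.08; nΣy² − (Σy)² = 33793.56 − 32400 = 1393.56
r = -171.3 / √(24.08 × 1393.56) = -171.3 / 183.1855 ≈ -0.935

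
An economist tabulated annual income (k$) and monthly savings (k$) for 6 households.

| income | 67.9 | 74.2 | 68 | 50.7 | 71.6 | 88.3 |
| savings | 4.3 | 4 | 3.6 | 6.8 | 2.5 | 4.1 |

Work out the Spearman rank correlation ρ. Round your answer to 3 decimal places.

-0.486

Rank income: 2, 5, 3, 1, 4, 6
Rank savings: 5, 3, 2, 6, 1, 4
d = rank(income) − rank(savings): -3, 2, 1, -5, 3, 2; Σd² = 52
ρ = 1 − 6Σd² / [n(n²−1)] = 1 − 6×52 / (6×35) = 1 − 312/210 ≈ -0.486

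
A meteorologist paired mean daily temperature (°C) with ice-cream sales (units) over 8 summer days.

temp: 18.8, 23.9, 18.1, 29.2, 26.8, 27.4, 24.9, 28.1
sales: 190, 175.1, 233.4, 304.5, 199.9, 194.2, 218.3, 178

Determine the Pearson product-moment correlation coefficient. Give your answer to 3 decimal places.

0.199

n = 8, Σx = 197.2, Σy = 1693.4, Σx² = 4983.52, Σy² = 370968.36, Σxy = 41988.7
nΣxy − ΣxΣy = 335909.6 − 333938.48 = 1971.12
nΣx² − (Σx)² = 39868.16 − 38887.84 = 980.32; nΣy² − (Σy)² = 2967746.88 − 2867603.56 = 100143.32
r = 1971.12 / √(980.32 × 100143.32) = 1971.12 / 9908.2036 ≈ 0.199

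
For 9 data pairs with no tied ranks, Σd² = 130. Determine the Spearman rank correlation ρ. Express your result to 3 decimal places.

-0.083

ρ = 1 − 6Σd² / [n(n²−1)] = 1 − 6×130 / (9×80)
  = 1 − 780/720 = 1 − 1.0833 ≈ -0.083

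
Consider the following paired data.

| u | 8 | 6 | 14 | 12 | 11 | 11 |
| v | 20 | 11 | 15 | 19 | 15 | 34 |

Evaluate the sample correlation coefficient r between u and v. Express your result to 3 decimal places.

0.217

n = 6, Σu = 62, Σv = 114, Σu² = 682, Σv² = 2488, Σuv = 1203
nΣuv − ΣuΣv = 7218 − 7068 = 150
nΣu² − (Σu)² = 4092 − 3844 = 248; nΣv² − (Σv)² = 14928 − 12996 = 1932
r = 150 / √(248 × 1932) = 150 / 692.1965 ≈ 0.217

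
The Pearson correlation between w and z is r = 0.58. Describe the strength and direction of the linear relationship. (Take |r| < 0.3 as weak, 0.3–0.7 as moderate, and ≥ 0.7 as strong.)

r = 0.58 > 0 so the relationship is positive.
|r| = 0.58, which falls in the moderate range.

moderate positive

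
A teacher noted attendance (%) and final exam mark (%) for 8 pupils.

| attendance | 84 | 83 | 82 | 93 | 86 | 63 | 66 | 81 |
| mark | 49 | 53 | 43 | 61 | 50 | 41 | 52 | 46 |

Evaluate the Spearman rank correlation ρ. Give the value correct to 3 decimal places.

0.619

Rank attendance: 6, 5, 4, 8, 7, 1, 2, 3
Rank mark: 4, 7, 2, 8, 5, 1, 6, 3
d = rank(attendance) − rank(mark): 2, -2, 2, 0, 2, 0, -4, 0; Σd² = 32
ρ = 1 − 6Σd² / [n(n²−1)] = 1 − 6×32 / (8×63) = 1 − 192/504 ≈ 0.619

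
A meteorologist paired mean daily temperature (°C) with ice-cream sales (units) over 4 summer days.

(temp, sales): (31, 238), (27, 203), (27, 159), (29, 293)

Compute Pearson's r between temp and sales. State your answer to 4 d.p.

0.6102

n = 4, Σx = 114, Σy = 893, Σx² = 3260, Σy² = 208983, Σxy = 25649
nΣxy − ΣxΣy = 102596 − 101802 = 794
nΣx² − (Σx)² = 13040 − 12996 = 44; nΣy² − (Σy)² = 835932 − 797449 = 38483
r = 794 / √(44 × 38483) = 794 / 1301.2502 ≈ 0.6102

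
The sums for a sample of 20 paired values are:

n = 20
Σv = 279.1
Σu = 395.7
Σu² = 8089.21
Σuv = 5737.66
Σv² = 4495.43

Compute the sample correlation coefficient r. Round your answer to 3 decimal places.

0.545

r = (nΣuv − ΣuΣv) / √[(nΣu² − (Σu)²)(nΣv² − (Σv)²)]
Numerator: 20×5737.66 − 395.7×279.1 = 4313.33
Denominator: √[(161784.2 − 156578.49)(89908.6 − 77896.81)] = √[5205.71 × 12011.79] = 7907.5847
r = 4313.33 / 7907.5847 ≈ 0.545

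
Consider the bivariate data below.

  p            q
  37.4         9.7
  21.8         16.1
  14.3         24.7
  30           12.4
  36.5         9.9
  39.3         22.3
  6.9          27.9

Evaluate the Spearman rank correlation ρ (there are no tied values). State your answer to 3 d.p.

Rank p: 6, 3, 2, 4, 5, 7, 1
Rank q: 1, 4, 6, 3, 2, 5, 7
d = rank(p) − rank(q): 5, -1, -4, 1, 3, 2, -6; Σd² = 92
ρ = 1 − 6Σd² / [n(n²−1)] = 1 − 6×92 / (7×48) = 1 − 552/336 ≈ -0.643

-0.643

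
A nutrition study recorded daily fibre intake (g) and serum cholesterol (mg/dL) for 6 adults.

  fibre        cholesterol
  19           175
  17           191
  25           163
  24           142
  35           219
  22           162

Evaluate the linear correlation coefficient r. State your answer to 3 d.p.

n = 6, Σx = 142, Σy = 1052, Σx² = 3560, Σy² = 188044, Σxy = 25284
nΣxy − ΣxΣy = 151704 − 149384 = 2320
nΣx² − (Σx)² = 21360 − 20164 = 1196; nΣy² − (Σy)² = 1128264 − 1106704 = 21560
r = 2320 / √(1196 × 21560) = 2320 / 5077.9681 ≈ 0.457

0.457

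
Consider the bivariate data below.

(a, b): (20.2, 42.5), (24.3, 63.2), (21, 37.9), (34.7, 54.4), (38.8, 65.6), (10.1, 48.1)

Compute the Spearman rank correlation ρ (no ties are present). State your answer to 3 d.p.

Rank a: 2, 4, 3, 5, 6, 1
Rank b: 2, 5, 1, 4, 6, 3
d = rank(a) − rank(b): 0, -1, 2, 1, 0, -2; Σd² = 10
ρ = 1 − 6Σd² / [n(n²−1)] = 1 − 6×10 / (6×35) = 1 − 60/210 ≈ 0.714

0.714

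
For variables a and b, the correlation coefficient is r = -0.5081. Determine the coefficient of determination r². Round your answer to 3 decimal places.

0.258

r² = (-0.5081)² = 0.258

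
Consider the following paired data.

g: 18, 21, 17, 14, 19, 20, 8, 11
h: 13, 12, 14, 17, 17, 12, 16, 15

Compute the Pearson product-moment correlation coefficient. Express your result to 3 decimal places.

n = 8, Σg = 128, Σh = 116, Σg² = 2196, Σh² = 1712, Σgh = 1818
nΣgh − ΣgΣh = 14544 − 14848 = -304
nΣg² − (Σg)² = 17568 − 16384 = 1184; nΣh² − (Σh)² = 13696 − 13456 = 240
r = -304 / √(1184 × 240) = -304 / 533.0666 ≈ -0.570

-0.570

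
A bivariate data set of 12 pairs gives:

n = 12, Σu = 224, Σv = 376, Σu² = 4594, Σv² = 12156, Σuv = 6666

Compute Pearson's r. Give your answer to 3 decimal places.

r = (nΣuv − ΣuΣv) / √[(nΣu² − (Σu)²)(nΣv² − (Σv)²)]
Numerator: 12×6666 − 224×376 = -4232
Denominator: √[(55128 − 50176)(145872 − 141376)] = √[4952 × 4496] = 4718.4947
r = -4232 / 4718.4947 ≈ -0.897

-0.897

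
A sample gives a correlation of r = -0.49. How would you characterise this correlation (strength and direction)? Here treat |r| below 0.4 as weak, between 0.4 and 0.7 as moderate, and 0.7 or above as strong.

moderate negative

r = -0.49 < 0 so the relationship is negative.
|r| = 0.49, which falls in the moderate range.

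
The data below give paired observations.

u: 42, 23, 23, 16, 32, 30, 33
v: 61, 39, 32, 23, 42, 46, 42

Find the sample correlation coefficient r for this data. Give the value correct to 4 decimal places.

0.9484

n = 7, Σu = 199, Σv = 285, Σu² = 6091, Σv² = 12439, Σuv = 8673
nΣuv − ΣuΣv = 60711 − 56715 = 3996
nΣu² − (Σu)² = 42637 − 39601 = 3036; nΣv² − (Σv)² = 87073 − 81225 = 5848
r = 3996 / √(3036 × 5848) = 3996 / 4213.6122 ≈ 0.9484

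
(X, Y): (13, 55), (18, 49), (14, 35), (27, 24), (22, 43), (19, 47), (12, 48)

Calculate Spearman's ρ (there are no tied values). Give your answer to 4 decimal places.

-0.6429

Rank X: 2, 4, 3, 7, 6, 5, 1
Rank Y: 7, 6, 2, 1, 3, 4, 5
d = rank(X) − rank(Y): -5, -2, 1, 6, 3, 1, -4; Σd² = 92
ρ = 1 − 6Σd² / [n(n²−1)] = 1 − 6×92 / (7×48) = 1 − 552/336 ≈ -0.6429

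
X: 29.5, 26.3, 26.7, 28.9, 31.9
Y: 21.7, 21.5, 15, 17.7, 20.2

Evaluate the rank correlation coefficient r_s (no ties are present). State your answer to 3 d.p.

Rank X: 4, 1, 2, 3, 5
Rank Y: 5, 4, 1, 2, 3
d = rank(X) − rank(Y): -1, -3, 1, 1, 2; Σd² = 16
ρ = 1 − 6Σd² / [n(n²−1)] = 1 − 6×16 / (5×24) = 1 − 96/120 ≈ 0.200

0.200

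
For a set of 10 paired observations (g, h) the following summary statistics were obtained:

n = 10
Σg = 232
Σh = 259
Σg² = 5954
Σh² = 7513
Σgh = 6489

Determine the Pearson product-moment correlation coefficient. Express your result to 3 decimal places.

0.708

r = (nΣgh − ΣgΣh) / √[(nΣg² − (Σg)²)(nΣh² − (Σh)²)]
Numerator: 10×6489 − 232×259 = 4802
Denominator: √[(59540 − 53824)(75130 − 67081)] = √[5716 × 8049] = 6782.9259
r = 4802 / 6782.9259 ≈ 0.708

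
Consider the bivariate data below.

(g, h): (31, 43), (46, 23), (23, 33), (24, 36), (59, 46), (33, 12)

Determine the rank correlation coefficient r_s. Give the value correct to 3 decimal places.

Rank g: 3, 5, 1, 2, 6, 4
Rank h: 5, 2, 3, 4, 6, 1
d = rank(g) − rank(h): -2, 3, -2, -2, 0, 3; Σd² = 30
ρ = 1 − 6Σd² / [n(n²−1)] = 1 − 6×30 / (6×35) = 1 − 180/210 ≈ 0.143

0.143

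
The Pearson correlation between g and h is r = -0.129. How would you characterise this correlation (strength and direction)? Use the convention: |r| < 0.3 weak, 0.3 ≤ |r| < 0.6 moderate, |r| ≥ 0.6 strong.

weak negative

r = -0.129 < 0 so the relationship is negative.
|r| = 0.129, which falls in the weak range.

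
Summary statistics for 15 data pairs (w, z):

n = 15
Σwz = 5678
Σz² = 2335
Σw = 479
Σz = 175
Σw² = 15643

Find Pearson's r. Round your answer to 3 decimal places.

0.281

r = (nΣwz − ΣwΣz) / √[(nΣw² − (Σw)²)(nΣz² − (Σz)²)]
Numerator: 15×5678 − 479×175 = 1345
Denominator: √[(234645 − 229441)(35025 − 30625)] = √[5204 × 4400] = 4785.1437
r = 1345 / 4785.1437 ≈ 0.281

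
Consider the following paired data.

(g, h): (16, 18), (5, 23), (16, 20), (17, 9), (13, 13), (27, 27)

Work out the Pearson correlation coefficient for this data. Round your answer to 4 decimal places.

0.2178

n = 6, Σg = 94, Σh = 110, Σg² = 1724, Σh² = 2232, Σgh = 1774
nΣgh − ΣgΣh = 10644 − 10340 = 304
nΣg² − (Σg)² = 10344 − 8836 = 1508; nΣh² − (Σh)² = 13392 − 12100 = 1292
r = 304 / √(1508 × 1292) = 304 / 1395.8281 ≈ 0.2178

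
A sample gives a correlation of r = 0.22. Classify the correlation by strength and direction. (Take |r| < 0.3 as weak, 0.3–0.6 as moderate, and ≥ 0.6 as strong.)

r = 0.22 > 0 so the relationship is positive.
|r| = 0.22, which falls in the weak range.

weak positive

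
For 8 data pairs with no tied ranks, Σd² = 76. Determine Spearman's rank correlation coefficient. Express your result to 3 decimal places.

0.095

ρ = 1 − 6Σd² / [n(n²−1)] = 1 − 6×76 / (8×63)
  = 1 − 456/504 = 1 − 0.9048 ≈ 0.095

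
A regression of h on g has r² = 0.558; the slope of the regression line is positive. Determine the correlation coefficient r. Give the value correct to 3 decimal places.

|r| = √0.558 = 0.747
The association is positive, so r = 0.747.

0.747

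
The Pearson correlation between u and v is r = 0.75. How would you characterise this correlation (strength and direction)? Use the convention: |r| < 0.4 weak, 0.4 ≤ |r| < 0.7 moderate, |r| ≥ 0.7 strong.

strong positive

r = 0.75 > 0 so the relationship is positive.
|r| = 0.75, which falls in the strong range.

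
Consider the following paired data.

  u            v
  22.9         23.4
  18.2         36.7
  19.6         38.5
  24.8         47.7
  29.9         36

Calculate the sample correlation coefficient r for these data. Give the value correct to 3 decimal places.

n = 5, Σu = 115.4, Σv = 182.3, Σu² = 2748.86, Σv² = 6947.99, Σuv = 4217.76
nΣuv − ΣuΣv = 21088.8 − 21037.42 = 51.38
nΣu² − (Σu)² = 13744.3 − 13317.16 = 427.14; nΣv² − (Σv)² = 34739.95 − 33233.29 = 1506.66
r = 51.38 / √(427.14 × 1506.66) = 51.38 / 802.2186 ≈ 0.064

0.064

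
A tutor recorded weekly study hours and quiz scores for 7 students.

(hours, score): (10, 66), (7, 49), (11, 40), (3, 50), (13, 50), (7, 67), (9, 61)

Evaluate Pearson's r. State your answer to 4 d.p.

n = 7, Σx = 60, Σy = 383, Σx² = 578, Σy² = 21567, Σxy = 3261
nΣxy − ΣxΣy = 22827 − 22980 = -153
nΣx² − (Σx)² = 4046 − 3600 = 446; nΣy² − (Σy)² = 150969 − 146689 = 4280
r = -153 / √(446 × 4280) = -153 / 1381.6222 ≈ -0.1107

-0.1107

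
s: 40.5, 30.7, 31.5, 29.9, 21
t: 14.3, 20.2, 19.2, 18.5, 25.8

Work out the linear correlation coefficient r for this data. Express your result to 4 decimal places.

n = 5, Σs = 153.6, Σt = 98, Σs² = 4910, Σt² = 1989.06, Σst = 2899.04
nΣst − ΣsΣt = 14495.2 − 15052.8 = -557.6
nΣs² − (Σs)² = 24550 − 23592.96 = 957.04; nΣt² − (Σt)² = 9945.3 − 9604 = 341.3
r = -557.6 / √(957.04 × 341.3) = -557.6 / 571.5223 ≈ -0.9756

-0.9756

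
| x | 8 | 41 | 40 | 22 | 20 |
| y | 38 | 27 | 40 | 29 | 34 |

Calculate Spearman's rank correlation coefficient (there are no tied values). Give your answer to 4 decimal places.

Rank x: 1, 5, 4, 3, 2
Rank y: 4, 1, 5, 2, 3
d = rank(x) − rank(y): -3, 4, -1, 1, -1; Σd² = 28
ρ = 1 − 6Σd² / [n(n²−1)] = 1 − 6×28 / (5×24) = 1 − 168/120 ≈ -0.4000

-0.4000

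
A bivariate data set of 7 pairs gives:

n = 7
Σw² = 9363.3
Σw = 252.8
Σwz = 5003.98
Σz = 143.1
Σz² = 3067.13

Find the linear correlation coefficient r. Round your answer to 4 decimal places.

r = (nΣwz − ΣwΣz) / √[(nΣw² − (Σw)²)(nΣz² − (Σz)²)]
Numerator: 7×5003.98 − 252.8×143.1 = -1147.82
Denominator: √[(65543.1 − 63907.84)(21469.91 − 20477.61)] = √[1635.26 × 992.3] = 1273.8401
r = -1147.82 / 1273.8401 ≈ -0.9011

-0.9011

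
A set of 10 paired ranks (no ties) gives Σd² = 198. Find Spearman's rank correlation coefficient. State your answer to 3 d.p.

ρ = 1 − 6Σd² / [n(n²−1)] = 1 − 6×198 / (10×99)
  = 1 − 1188/990 = 1 − 1.2000 ≈ -0.200

-0.200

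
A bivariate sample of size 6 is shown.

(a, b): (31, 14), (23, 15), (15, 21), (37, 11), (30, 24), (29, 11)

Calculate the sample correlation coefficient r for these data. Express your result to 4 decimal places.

-0.4915

n = 6, Σa = 165, Σb = 96, Σa² = 4825, Σb² = 1680, Σab = 2540
nΣab − ΣaΣb = 15240 − 15840 = -600
nΣa² − (Σa)² = 28950 − 27225 = 1725; nΣb² − (Σb)² = 10080 − 9216 = 864
r = -600 / √(1725 × 864) = -600 / 1220.8194 ≈ -0.4915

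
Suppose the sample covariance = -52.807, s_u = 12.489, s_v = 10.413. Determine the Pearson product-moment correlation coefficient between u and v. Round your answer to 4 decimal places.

-0.4061

r = Cov(u,v) / (s_u · s_v) = -52.807 / (12.489 × 10.413)
  = -52.807 / 130.0480 ≈ -0.4061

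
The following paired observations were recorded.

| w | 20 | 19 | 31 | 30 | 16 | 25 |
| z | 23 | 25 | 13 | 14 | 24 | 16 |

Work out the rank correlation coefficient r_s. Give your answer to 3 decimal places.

-0.943

Rank w: 3, 2, 6, 5, 1, 4
Rank z: 4, 6, 1, 2, 5, 3
d = rank(w) − rank(z): -1, -4, 5, 3, -4, 1; Σd² = 68
ρ = 1 − 6Σd² / [n(n²−1)] = 1 − 6×68 / (6×35) = 1 − 408/210 ≈ -0.943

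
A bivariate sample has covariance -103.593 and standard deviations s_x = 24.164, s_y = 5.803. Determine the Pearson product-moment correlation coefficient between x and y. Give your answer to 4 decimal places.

-0.7388

r = Cov(x,y) / (s_x · s_y) = -103.593 / (24.164 × 5.803)
  = -103.593 / 140.2237 ≈ -0.7388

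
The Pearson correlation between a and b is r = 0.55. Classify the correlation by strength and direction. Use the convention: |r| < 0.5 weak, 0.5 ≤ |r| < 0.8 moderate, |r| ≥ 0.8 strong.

r = 0.55 > 0 so the relationship is positive.
|r| = 0.55, which falls in the moderate range.

moderate positive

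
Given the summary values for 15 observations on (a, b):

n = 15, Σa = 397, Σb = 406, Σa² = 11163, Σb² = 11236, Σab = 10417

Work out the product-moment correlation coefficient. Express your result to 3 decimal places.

-0.816

r = (nΣab − ΣaΣb) / √[(nΣa² − (Σa)²)(nΣb² − (Σb)²)]
Numerator: 15×10417 − 397×406 = -4927
Denominator: √[(167445 − 157609)(168540 − 164836)] = √[9836 × 3704] = 6035.9377
r = -4927 / 6035.9377 ≈ -0.816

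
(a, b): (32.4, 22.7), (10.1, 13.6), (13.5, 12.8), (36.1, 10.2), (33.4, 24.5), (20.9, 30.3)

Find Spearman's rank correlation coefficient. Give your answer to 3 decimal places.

Rank a: 4, 1, 2, 6, 5, 3
Rank b: 4, 3, 2, 1, 5, 6
d = rank(a) − rank(b): 0, -2, 0, 5, 0, -3; Σd² = 38
ρ = 1 − 6Σd² / [n(n²−1)] = 1 − 6×38 / (6×35) = 1 − 228/210 ≈ -0.086

-0.086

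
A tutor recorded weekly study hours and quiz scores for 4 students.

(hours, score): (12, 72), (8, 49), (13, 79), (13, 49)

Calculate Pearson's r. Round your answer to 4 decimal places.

n = 4, Σx = 46, Σy = 249, Σx² = 546, Σy² = 16227, Σxy = 2920
nΣxy − ΣxΣy = 11680 − 11454 = 226
nΣx² − (Σx)² = 2184 − 2116 = 68; nΣy² − (Σy)² = 64908 − 62001 = 2907
r = 226 / √(68 × 2907) = 226 / 444.6077 ≈ 0.5083

0.5083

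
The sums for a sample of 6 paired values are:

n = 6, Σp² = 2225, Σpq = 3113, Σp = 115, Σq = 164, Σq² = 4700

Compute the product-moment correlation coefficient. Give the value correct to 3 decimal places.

r = (nΣpq − ΣpΣq) / √[(nΣp² − (Σp)²)(nΣq² − (Σq)²)]
Numerator: 6×3113 − 115×164 = -182
Denominator: √[(13350 − 13225)(28200 − 26896)] = √[125 × 1304] = 403.7326
r = -182 / 403.7326 ≈ -0.451

-0.451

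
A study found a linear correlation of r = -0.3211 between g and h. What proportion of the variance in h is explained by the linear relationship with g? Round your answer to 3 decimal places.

r² = (-0.3211)² = 0.103

0.103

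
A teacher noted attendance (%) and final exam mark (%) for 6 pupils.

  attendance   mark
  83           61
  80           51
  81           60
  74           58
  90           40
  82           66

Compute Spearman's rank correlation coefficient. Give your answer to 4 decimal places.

0.0286

Rank attendance: 5, 2, 3, 1, 6, 4
Rank mark: 5, 2, 4, 3, 1, 6
d = rank(attendance) − rank(mark): 0, 0, -1, -2, 5, -2; Σd² = 34
ρ = 1 − 6Σd² / [n(n²−1)] = 1 − 6×34 / (6×35) = 1 − 204/210 ≈ 0.0286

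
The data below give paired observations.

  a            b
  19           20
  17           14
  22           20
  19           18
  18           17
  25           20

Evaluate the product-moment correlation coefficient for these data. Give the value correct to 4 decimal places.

n = 6, Σa = 120, Σb = 109, Σa² = 2444, Σb² = 2009, Σab = 2206
nΣab − ΣaΣb = 13236 − 13080 = 156
nΣa² − (Σa)² = 14664 − 14400 = 264; nΣb² − (Σb)² = 12054 − 11881 = 173
r = 156 / √(264 × 173) = 156 / 213.7101 ≈ 0.7300

0.7300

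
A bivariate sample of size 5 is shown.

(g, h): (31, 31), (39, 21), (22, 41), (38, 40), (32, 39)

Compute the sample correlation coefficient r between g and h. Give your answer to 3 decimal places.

n = 5, Σg = 162, Σh = 172, Σg² = 5434, Σh² = 6204, Σgh = 5450
nΣgh − ΣgΣh = 27250 − 27864 = -614
nΣg² − (Σg)² = 27170 − 26244 = 926; nΣh² − (Σh)² = 31020 − 29584 = 1436
r = -614 / √(926 × 1436) = -614 / 1153.1418 ≈ -0.532

-0.532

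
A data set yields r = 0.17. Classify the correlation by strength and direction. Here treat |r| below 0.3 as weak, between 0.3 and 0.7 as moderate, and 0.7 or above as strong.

r = 0.17 > 0 so the relationship is positive.
|r| = 0.17, which falls in the weak range.

weak positive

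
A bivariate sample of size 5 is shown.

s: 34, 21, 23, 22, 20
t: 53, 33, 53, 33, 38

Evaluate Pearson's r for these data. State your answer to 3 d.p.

0.685

n = 5, Σs = 120, Σt = 210, Σs² = 3010, Σt² = 9240, Σst = 5200
nΣst − ΣsΣt = 26000 − 25200 = 800
nΣs² − (Σs)² = 15050 − 14400 = 650; nΣt² − (Σt)² = 46200 − 44100 = 2100
r = 800 / √(650 × 2100) = 800 / 1168.3321 ≈ 0.685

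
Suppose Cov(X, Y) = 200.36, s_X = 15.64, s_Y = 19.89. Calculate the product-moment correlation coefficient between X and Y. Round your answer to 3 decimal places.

r = Cov(X,Y) / (s_X · s_Y) = 200.36 / (15.64 × 19.89)
  = 200.36 / 311.0796 ≈ 0.644

0.644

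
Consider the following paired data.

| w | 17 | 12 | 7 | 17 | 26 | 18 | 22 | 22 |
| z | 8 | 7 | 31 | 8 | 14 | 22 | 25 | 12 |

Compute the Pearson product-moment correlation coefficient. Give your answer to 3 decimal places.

n = 8, Σw = 141, Σz = 127, Σw² = 2739, Σz² = 2587, Σwz = 2147
nΣwz − ΣwΣz = 17176 − 17907 = -731
nΣw² − (Σw)² = 21912 − 19881 = 2031; nΣz² − (Σz)² = 20696 − 16129 = 4567
r = -731 / √(2031 × 4567) = -731 / 3045.5832 ≈ -0.240

-0.240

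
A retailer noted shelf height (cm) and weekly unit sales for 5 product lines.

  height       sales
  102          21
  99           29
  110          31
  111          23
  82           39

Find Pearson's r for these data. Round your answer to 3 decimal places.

-0.721

n = 5, Σx = 504, Σy = 143, Σx² = 51350, Σy² = 4293, Σxy = 14174
nΣxy − ΣxΣy = 70870 − 72072 = -1202
nΣx² − (Σx)² = 256750 − 254016 = 2734; nΣy² − (Σy)² = 21465 − 20449 = 1016
r = -1202 / √(2734 × 1016) = -1202 / 1666.6565 ≈ -0.721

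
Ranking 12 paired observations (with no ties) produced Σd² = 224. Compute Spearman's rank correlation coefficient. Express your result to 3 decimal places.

0.217

ρ = 1 − 6Σd² / [n(n²−1)] = 1 − 6×224 / (12×143)
  = 1 − 1344/1716 = 1 − 0.7832 ≈ 0.217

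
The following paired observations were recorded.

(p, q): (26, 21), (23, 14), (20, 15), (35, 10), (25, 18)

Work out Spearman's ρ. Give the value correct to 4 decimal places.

Rank p: 4, 2, 1, 5, 3
Rank q: 5, 2, 3, 1, 4
d = rank(p) − rank(q): -1, 0, -2, 4, -1; Σd² = 22
ρ = 1 − 6Σd² / [n(n²−1)] = 1 − 6×22 / (5×24) = 1 − 132/120 ≈ -0.1000

-0.1000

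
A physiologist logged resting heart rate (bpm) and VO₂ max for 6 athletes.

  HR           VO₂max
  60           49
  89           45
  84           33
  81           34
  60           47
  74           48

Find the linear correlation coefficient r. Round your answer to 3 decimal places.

-0.608

n = 6, Σx = 448, Σy = 256, Σx² = 34214, Σy² = 11184, Σxy = 18843
nΣxy − ΣxΣy = 113058 − 114688 = -1630
nΣx² − (Σx)² = 205284 − 200704 = 4580; nΣy² − (Σy)² = 67104 − 65536 = 1568
r = -1630 / √(4580 × 1568) = -1630 / 2679.8209 ≈ -0.608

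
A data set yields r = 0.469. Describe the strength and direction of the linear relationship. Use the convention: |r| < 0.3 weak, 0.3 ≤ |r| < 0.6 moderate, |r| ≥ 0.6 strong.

moderate positive

r = 0.469 > 0 so the relationship is positive.
|r| = 0.469, which falls in the moderate range.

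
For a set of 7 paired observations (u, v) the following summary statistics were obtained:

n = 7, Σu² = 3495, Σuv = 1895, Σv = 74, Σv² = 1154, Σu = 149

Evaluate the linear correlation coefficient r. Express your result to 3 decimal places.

0.922

r = (nΣuv − ΣuΣv) / √[(nΣu² − (Σu)²)(nΣv² − (Σv)²)]
Numerator: 7×1895 − 149×74 = 2239
Denominator: √[(24465 − 22201)(8078 − 5476)] = √[2264 × 2602] = 2427.1234
r = 2239 / 2427.1234 ≈ 0.922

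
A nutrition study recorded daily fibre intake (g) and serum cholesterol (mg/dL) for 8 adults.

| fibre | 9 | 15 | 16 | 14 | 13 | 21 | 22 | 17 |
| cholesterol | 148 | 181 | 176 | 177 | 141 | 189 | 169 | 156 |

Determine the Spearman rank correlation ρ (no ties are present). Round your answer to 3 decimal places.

Rank fibre: 1, 4, 5, 3, 2, 7, 8, 6
Rank cholesterol: 2, 7, 5, 6, 1, 8, 4, 3
d = rank(fibre) − rank(cholesterol): -1, -3, 0, -3, 1, -1, 4, 3; Σd² = 46
ρ = 1 − 6Σd² / [n(n²−1)] = 1 − 6×46 / (8×63) = 1 − 276/504 ≈ 0.452

0.452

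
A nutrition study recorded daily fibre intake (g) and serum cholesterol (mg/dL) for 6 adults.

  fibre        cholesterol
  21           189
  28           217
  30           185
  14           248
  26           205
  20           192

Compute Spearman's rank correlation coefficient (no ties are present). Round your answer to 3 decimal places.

Rank fibre: 3, 5, 6, 1, 4, 2
Rank cholesterol: 2, 5, 1, 6, 4, 3
d = rank(fibre) − rank(cholesterol): 1, 0, 5, -5, 0, -1; Σd² = 52
ρ = 1 − 6Σd² / [n(n²−1)] = 1 − 6×52 / (6×35) = 1 − 312/210 ≈ -0.486

-0.486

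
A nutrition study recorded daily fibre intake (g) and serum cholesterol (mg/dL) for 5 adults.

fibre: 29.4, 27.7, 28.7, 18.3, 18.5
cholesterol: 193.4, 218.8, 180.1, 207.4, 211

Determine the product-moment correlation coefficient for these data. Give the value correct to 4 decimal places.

n = 5, Σx = 122.6, Σy = 1010.7, Σx² = 3132.48, Σy² = 205248.77, Σxy = 24614.51
nΣxy − ΣxΣy = 123072.55 − 123911.82 = -839.27
nΣx² − (Σx)² = 15662.4 − 15030.76 = 631.64; nΣy² − (Σy)² = 1026243.85 − 1021514.49 = 4729.36
r = -839.27 / √(631.64 × 4729.36) = -839.27 / 1728.3671 ≈ -0.4856

-0.4856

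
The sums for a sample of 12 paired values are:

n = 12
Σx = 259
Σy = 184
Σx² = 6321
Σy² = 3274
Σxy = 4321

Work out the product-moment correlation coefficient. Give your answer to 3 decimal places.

0.608

r = (nΣxy − ΣxΣy) / √[(nΣx² − (Σx)²)(nΣy² − (Σy)²)]
Numerator: 12×4321 − 259×184 = 4196
Denominator: √[(75852 − 67081)(39288 − 33856)] = √[8771 × 5432] = 6902.4685
r = 4196 / 6902.4685 ≈ 0.608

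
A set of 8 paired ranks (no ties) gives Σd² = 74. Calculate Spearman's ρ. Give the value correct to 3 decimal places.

0.119

ρ = 1 − 6Σd² / [n(n²−1)] = 1 − 6×74 / (8×63)
  = 1 − 444/504 = 1 − 0.8810 ≈ 0.119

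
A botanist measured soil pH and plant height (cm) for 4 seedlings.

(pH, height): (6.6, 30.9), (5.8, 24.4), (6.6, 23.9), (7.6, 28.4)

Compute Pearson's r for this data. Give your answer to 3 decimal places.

0.474

n = 4, Σx = 26.6, Σy = 107.6, Σx² = 178.52, Σy² = 2927.94, Σxy = 719.04
nΣxy − ΣxΣy = 2876.16 − 2862.16 = 14
nΣx² − (Σx)² = 714.08 − 707.56 = 6.52; nΣy² − (Σy)² = 11711.76 − 11577.76 = 134
r = 14 / √(6.52 × 134) = 14 / 29.5581 ≈ 0.474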